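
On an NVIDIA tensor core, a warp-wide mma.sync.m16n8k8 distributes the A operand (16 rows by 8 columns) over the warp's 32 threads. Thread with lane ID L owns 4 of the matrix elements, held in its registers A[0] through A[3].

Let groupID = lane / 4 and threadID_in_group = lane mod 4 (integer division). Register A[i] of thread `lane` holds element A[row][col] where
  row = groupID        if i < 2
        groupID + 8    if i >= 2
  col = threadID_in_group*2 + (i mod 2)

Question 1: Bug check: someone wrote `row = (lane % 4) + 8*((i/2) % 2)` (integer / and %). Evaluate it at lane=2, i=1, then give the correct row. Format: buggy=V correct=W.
buggy=2 correct=0

`(lane % 4) + 8*((i/2) % 2)`[2,1]->2
lane 2->2/4=0, 2 mod 4=2
i=1  r:0+0->0  c:2·2+1->5
row: 2 vs 0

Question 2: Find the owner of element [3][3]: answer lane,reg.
13,1

r: 3->gid=3,r8=0  c: 3->tid=1,i&1=1
L=3*4+1=13  i=0*2+1=1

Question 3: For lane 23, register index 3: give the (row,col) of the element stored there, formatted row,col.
13,7

23: g=5,t=3
[3] (5+8,3*2+1) = (13,7)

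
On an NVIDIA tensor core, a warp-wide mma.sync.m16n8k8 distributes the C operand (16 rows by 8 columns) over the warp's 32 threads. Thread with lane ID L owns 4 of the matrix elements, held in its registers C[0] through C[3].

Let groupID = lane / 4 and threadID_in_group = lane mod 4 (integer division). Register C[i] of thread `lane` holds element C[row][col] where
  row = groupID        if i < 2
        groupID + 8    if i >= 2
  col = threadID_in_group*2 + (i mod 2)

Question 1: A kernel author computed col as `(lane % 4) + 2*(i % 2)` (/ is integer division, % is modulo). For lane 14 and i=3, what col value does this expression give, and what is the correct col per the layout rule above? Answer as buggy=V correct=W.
buggy=4 correct=5

`(lane % 4) + 2*(i % 2)`[14,3]->4
14: gid=3,tid=2
[3] (3+8,2*2+1) = (11,5)
col: 4 vs 5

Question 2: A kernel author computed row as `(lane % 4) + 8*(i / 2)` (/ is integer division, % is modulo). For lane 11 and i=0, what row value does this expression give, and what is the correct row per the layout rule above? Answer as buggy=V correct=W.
`(lane % 4) + 8*(i / 2)`[11,0]->3
11: gid=2,tid=3
[0] (2+0,3*2+0) = (2,6)
row: 3 vs 2

buggy=3 correct=2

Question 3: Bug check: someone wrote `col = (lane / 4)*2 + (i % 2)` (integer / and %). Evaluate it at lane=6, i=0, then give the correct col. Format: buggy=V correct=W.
`(lane / 4)*2 + (i % 2)`[6,0]=>2
lane 6=>6/4=1, 6 mod 4=2
i=0  r:1+0=>1  c:2·2+0=>4
col: 2 vs 4

buggy=2 correct=4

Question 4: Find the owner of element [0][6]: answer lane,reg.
r=0->g=0,rb=0  c=6->t=3,b0=0
L=0*4+3=3  i=0*2+0=0

3,0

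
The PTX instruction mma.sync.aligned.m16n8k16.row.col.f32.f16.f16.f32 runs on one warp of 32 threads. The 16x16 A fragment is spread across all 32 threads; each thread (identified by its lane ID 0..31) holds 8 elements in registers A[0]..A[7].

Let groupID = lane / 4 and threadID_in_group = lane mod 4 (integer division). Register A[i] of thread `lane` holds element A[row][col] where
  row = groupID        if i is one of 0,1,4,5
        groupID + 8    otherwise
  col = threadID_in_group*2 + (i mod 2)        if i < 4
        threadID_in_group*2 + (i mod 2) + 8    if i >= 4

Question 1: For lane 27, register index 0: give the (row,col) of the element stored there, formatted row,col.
27: g=6,t=3
[0] (6+0,3*2+0+0) = (6,6)

6,6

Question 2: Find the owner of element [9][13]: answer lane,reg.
6,7

r:9=>grp=1,rB=1  c:13=>cB=1,tig=2,lo=1
L=1*4+2=6  i=1*4+1*2+1=7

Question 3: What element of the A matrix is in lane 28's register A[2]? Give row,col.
15,0

lane 28->28/4=7, 28 mod 4=0
i=2  r:7+8->15  c:2·0+0+0->0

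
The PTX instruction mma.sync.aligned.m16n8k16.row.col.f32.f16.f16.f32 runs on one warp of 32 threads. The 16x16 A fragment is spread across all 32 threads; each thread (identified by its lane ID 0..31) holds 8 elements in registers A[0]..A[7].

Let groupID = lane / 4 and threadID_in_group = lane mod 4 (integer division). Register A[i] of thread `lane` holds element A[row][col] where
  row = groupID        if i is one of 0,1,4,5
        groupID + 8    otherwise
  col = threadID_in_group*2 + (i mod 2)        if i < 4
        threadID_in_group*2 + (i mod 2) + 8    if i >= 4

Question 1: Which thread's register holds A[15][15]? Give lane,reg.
r=15->g=7,rb=1  c=15->cb=1,t=3,b0=1
L=7*4+3=31  i=1*4+1*2+1=7

31,7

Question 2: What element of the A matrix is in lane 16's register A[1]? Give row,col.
4,1

L=16=>grp=16>>2=4, tig=16&3=0
[1]=>row 4+0=4  col 0·2+1+0=1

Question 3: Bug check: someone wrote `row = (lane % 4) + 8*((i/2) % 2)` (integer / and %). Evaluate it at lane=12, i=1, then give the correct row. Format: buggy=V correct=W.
buggy=0 correct=3

`(lane % 4) + 8*((i/2) % 2)`[12,1]->0
12: g=3,t=0
[1] (3+0,0*2+1+0) = (3,1)
row: 0 vs 3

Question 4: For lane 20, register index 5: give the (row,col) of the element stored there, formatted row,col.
5,9

20: gr=5,th=0
[5] (5+0,0*2+1+8) = (5,9)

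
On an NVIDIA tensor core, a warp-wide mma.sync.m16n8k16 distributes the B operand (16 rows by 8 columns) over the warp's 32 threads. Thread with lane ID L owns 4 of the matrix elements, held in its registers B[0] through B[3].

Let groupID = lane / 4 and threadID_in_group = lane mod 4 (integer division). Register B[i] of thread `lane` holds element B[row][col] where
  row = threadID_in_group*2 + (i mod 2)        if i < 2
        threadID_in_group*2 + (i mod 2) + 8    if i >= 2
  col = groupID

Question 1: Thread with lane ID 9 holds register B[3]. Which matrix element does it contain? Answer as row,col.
11,2

lane 9: g=2 (9/4), t=1 (9%4)
i=3: r=1*2+1+8=11, c=g=2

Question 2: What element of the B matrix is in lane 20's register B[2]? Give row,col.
lane 20: grp=5 (20/4), tig=0 (20%4)
i=2: r=0*2+0+8=8, c=grp=5

8,5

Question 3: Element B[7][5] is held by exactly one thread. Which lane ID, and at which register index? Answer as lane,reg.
c=5⇒gr=5  r=7⇒Rb=0,th=3,odd=1
L=5*4+3=23  i=0*2+1=1

23,1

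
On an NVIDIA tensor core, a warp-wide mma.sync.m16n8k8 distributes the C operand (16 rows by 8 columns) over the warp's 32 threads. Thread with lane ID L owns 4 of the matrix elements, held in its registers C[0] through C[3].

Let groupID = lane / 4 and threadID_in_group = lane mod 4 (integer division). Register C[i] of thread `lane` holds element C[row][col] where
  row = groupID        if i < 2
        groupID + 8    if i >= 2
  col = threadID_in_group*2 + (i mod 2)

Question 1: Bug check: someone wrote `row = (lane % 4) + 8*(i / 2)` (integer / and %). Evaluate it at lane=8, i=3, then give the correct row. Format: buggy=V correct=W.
`(lane % 4) + 8*(i / 2)`[8,3]=>8
lane 8=>8/4=2, 8 mod 4=0
i=3  r:2+8=>10  c:2·0+1=>1
row: 8 vs 10

buggy=8 correct=10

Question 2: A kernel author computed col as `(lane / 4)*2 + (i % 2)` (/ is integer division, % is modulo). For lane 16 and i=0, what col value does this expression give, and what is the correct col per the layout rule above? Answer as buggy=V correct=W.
`(lane / 4)*2 + (i % 2)`[16,0]->8
16: gid=4,tid=0
[0] (4+0,0*2+0) = (4,0)
col: 8 vs 0

buggy=8 correct=0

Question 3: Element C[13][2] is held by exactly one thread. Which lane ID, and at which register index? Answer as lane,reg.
21,2

r=13→G=5,rhi=1  c=2→T=1,p=0
L=5*4+1=21  i=1*2+0=2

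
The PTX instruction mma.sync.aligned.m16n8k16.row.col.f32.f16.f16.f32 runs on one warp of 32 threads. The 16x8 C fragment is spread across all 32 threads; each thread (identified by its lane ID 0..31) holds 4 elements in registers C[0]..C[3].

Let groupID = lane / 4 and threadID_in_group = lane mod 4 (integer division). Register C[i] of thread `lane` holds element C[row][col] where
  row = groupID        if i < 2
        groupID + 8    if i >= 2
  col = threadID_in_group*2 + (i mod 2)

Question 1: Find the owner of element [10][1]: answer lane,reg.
r=10→G=2,rhi=1  c=1→T=0,p=1
L=2*4+0=8  i=1*2+1=3

8,3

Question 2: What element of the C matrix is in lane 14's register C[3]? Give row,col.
11,5

14: gid=3,tid=2
[3] (3+8,2*2+1) = (11,5)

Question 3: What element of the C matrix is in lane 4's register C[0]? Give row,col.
L=4⇒gr=4>>2=1, th=4&3=0
[0]⇒row 1+0=1  col 0·2+0=0

1,0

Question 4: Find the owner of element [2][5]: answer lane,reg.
10,1

r: 2->gid=2,r8=0  c: 5->tid=2,i&1=1
L=2*4+2=10  i=0*2+1=1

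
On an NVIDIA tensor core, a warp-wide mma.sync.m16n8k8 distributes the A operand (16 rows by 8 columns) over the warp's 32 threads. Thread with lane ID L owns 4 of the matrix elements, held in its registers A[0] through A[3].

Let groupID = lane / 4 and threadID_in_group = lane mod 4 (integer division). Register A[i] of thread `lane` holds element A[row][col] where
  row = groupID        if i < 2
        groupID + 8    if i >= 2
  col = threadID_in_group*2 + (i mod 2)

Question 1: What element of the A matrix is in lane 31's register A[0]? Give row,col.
31: gr=7,th=3
[0] (7+0,3*2+0) = (7,6)

7,6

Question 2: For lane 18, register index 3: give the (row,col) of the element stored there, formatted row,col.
12,5

18: gid=4,tid=2
[3] (4+8,2*2+1) = (12,5)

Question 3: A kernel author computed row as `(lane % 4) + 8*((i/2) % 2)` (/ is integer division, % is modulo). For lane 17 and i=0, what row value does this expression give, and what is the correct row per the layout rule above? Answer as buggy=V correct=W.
`(lane % 4) + 8*((i/2) % 2)`[17,0]→1
17: G=4,T=1
[0] (4+0,1*2+0) = (4,2)
row: 1 vs 4

buggy=1 correct=4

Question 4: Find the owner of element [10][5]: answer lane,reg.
r=10->g=2,rb=1  c=5->t=2,b0=1
L=2*4+2=10  i=1*2+1=3

10,3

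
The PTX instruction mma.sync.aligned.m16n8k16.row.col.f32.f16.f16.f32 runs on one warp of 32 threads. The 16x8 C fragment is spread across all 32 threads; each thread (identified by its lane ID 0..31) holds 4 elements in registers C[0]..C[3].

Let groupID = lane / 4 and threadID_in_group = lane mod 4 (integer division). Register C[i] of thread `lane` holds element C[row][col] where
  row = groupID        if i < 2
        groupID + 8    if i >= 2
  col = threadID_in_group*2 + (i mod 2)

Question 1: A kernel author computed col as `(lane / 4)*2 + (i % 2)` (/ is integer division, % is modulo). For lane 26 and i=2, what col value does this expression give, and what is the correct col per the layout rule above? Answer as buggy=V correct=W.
`(lane / 4)*2 + (i % 2)`[26,2]=>12
lane 26=>26/4=6, 26 mod 4=2
i=2  r:6+8=>14  c:2·2+0=>4
col: 12 vs 4

buggy=12 correct=4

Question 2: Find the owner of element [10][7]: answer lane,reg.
r=10->g=2,rb=1  c=7->t=3,b0=1
L=2*4+3=11  i=1*2+1=3

11,3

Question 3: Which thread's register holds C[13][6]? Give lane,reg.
23,2

r:13=>grp=5,rB=1  c:6=>tig=3,lo=0
L=5*4+3=23  i=1*2+0=2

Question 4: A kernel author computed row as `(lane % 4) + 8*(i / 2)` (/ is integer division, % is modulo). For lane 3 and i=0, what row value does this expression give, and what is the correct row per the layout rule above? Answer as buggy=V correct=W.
buggy=3 correct=0

`(lane % 4) + 8*(i / 2)`[3,0]->3
lane 3: g=0 (3/4), t=3 (3%4)
i=0: r=0+0=0, c=3*2+0=6
row: 3 vs 0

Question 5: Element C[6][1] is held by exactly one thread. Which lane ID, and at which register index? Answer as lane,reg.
r: 6->gid=6,r8=0  c: 1->tid=0,i&1=1
L=6*4+0=24  i=0*2+1=1

24,1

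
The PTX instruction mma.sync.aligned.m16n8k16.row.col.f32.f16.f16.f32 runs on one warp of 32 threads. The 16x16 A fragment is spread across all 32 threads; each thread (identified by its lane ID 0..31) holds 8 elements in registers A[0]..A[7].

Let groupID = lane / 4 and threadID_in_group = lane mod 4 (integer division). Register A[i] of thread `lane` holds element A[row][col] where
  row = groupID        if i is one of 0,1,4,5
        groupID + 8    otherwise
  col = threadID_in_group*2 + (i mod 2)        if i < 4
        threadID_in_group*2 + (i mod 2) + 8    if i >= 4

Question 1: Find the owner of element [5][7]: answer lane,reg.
r=5->g=5,rb=0  c=7->cb=0,t=3,b0=1
L=5*4+3=23  i=0*4+0*2+1=1

23,1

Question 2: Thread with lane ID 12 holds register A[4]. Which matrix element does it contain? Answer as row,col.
3,8

L=12->g=12>>2=3, t=12&3=0
[4]->row 3+0=3  col 0·2+0+8=8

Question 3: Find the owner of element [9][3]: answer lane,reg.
r=9⇒gr=1,Rb=1  c=3⇒Cb=0,th=1,odd=1
L=1*4+1=5  i=0*4+1*2+1=3

5,3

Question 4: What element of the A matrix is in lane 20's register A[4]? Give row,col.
5,8

lane 20→20/4=5, 20 mod 4=0
i=4  r:5+0→5  c:2·0+0+8→8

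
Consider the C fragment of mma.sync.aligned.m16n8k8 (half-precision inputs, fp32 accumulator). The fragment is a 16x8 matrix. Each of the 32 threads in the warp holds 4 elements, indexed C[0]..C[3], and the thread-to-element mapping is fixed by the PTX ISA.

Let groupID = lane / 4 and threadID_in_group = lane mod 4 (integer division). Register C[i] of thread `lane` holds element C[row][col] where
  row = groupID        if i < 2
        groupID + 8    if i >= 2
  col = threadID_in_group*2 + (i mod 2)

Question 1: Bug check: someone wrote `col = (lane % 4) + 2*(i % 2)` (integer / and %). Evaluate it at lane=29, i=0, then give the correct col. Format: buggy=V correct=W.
`(lane % 4) + 2*(i % 2)`[29,0]⇒1
lane 29⇒29/4=7, 29 mod 4=1
i=0  r:7+0⇒7  c:2·1+0⇒2
col: 1 vs 2

buggy=1 correct=2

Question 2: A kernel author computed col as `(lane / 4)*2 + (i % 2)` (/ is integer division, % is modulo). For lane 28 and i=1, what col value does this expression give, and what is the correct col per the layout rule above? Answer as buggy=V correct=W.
buggy=15 correct=1

`(lane / 4)*2 + (i % 2)`[28,1]->15
lane 28: g=7 (28/4), t=0 (28%4)
i=1: r=7+0=7, c=0*2+1=1
col: 15 vs 1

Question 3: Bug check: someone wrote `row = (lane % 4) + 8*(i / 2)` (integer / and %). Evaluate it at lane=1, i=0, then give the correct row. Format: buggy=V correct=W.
`(lane % 4) + 8*(i / 2)`[1,0]->1
1: g=0,t=1
[0] (0+0,1*2+0) = (0,2)
row: 1 vs 0

buggy=1 correct=0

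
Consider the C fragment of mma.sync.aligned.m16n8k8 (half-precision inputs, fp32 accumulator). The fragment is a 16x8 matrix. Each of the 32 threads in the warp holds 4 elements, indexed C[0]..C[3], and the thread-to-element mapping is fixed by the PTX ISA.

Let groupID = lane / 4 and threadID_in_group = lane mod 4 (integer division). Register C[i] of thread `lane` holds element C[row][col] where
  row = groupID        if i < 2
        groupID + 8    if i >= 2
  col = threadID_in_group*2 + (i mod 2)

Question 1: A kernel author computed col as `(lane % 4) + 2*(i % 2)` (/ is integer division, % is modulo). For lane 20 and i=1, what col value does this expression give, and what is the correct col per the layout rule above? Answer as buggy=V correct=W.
buggy=2 correct=1

`(lane % 4) + 2*(i % 2)`[20,1]→2
L=20→G=20>>2=5, T=20&3=0
[1]→row 5+0=5  col 0·2+1=1
col: 2 vs 1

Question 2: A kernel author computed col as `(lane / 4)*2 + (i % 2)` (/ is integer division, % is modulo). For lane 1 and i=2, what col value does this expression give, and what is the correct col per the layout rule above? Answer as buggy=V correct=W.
`(lane / 4)*2 + (i % 2)`[1,2]->0
1: g=0,t=1
[2] (0+8,1*2+0) = (8,2)
col: 0 vs 2

buggy=0 correct=2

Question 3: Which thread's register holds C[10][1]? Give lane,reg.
8,3

r:10=>grp=2,rB=1  c:1=>tig=0,lo=1
L=2*4+0=8  i=1*2+1=3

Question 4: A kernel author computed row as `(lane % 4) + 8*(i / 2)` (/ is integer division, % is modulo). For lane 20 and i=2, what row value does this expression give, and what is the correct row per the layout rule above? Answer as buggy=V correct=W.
`(lane % 4) + 8*(i / 2)`[20,2]=>8
lane 20=>20/4=5, 20 mod 4=0
i=2  r:5+8=>13  c:2·0+0=>0
row: 8 vs 13

buggy=8 correct=13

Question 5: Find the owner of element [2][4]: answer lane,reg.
10,0

r=2→G=2,rhi=0  c=4→T=2,p=0
L=2*4+2=10  i=0*2+0=0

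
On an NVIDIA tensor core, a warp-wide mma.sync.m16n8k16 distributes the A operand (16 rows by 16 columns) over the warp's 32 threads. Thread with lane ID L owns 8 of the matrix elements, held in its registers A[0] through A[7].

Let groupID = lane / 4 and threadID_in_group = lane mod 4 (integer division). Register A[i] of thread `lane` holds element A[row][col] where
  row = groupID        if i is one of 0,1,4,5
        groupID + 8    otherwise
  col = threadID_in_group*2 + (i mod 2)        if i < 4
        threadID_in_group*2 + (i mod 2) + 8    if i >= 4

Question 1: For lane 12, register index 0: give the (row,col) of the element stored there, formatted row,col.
3,0

lane 12: G=3 (12/4), T=0 (12%4)
i=0: r=3+0=3, c=0*2+0+0=0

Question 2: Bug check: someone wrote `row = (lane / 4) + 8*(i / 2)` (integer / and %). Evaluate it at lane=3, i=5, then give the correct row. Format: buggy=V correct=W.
buggy=16 correct=0

`(lane / 4) + 8*(i / 2)`[3,5]⇒16
3: gr=0,th=3
[5] (0+0,3*2+1+8) = (0,15)
row: 16 vs 0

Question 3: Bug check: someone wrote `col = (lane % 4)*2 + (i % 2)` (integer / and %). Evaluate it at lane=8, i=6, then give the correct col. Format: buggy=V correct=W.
`(lane % 4)*2 + (i % 2)`[8,6]->0
L=8->g=8>>2=2, t=8&3=0
[6]->row 2+8=10  col 0·2+0+8=8
col: 0 vs 8

buggy=0 correct=8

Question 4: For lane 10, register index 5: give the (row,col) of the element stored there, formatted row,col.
lane 10: g=2 (10/4), t=2 (10%4)
i=5: r=2+0=2, c=2*2+1+8=13

2,13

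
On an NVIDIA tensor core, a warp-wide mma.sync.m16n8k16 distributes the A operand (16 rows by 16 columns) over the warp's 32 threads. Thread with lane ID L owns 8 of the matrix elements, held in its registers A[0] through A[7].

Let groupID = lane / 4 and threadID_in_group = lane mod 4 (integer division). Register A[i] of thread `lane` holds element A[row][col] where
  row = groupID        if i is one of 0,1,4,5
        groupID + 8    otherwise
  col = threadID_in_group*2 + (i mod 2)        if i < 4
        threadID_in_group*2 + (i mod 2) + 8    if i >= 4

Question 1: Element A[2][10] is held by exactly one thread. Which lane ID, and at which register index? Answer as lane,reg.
r: 2->gid=2,r8=0  c: 10->c8=1,tid=1,i&1=0
L=2*4+1=9  i=1*4+0*2+0=4

9,4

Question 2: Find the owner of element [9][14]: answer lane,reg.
7,6

r=9⇒gr=1,Rb=1  c=14⇒Cb=1,th=3,odd=0
L=1*4+3=7  i=1*4+1*2+0=6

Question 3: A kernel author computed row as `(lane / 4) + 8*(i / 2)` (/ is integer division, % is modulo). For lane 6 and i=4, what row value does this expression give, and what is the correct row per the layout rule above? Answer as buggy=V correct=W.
`(lane / 4) + 8*(i / 2)`[6,4]->17
lane 6: gid=1 (6/4), tid=2 (6%4)
i=4: r=1+0=1, c=2*2+0+8=12
row: 17 vs 1

buggy=17 correct=1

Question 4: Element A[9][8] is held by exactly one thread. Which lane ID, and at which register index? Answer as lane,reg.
4,6

r=9⇒gr=1,Rb=1  c=8⇒Cb=1,th=0,odd=0
L=1*4+0=4  i=1*4+1*2+0=6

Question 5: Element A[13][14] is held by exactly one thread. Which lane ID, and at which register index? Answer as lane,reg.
r: 13->gid=5,r8=1  c: 14->c8=1,tid=3,i&1=0
L=5*4+3=23  i=1*4+1*2+0=6

23,6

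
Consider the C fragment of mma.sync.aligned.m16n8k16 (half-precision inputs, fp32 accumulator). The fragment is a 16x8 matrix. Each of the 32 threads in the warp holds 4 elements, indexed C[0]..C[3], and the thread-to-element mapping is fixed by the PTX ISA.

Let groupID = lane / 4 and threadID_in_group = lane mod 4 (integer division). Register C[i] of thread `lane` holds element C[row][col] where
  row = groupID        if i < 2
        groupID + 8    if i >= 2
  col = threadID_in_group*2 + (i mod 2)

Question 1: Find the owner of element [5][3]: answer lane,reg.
r=5⇒gr=5,Rb=0  c=3⇒th=1,odd=1
L=5*4+1=21  i=0*2+1=1

21,1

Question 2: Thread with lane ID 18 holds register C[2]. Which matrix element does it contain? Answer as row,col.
L=18=>grp=18>>2=4, tig=18&3=2
[2]=>row 4+8=12  col 2·2+0=4

12,4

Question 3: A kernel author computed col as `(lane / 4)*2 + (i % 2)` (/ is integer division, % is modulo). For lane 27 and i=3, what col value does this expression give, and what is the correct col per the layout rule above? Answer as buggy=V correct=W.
`(lane / 4)*2 + (i % 2)`[27,3]->13
lane 27: g=6 (27/4), t=3 (27%4)
i=3: r=6+8=14, c=3*2+1=7
col: 13 vs 7

buggy=13 correct=7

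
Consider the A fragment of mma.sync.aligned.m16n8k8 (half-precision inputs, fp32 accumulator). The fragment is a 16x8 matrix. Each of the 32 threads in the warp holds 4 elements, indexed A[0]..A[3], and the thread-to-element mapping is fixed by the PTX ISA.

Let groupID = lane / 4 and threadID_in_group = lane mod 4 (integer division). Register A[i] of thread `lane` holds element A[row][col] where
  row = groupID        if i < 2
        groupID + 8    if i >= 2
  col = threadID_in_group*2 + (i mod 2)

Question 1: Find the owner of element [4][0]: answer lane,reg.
r: 4->gid=4,r8=0  c: 0->tid=0,i&1=0
L=4*4+0=16  i=0*2+0=0

16,0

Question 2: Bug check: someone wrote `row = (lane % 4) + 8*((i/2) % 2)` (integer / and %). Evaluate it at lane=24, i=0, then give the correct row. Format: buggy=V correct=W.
buggy=0 correct=6

`(lane % 4) + 8*((i/2) % 2)`[24,0]→0
lane 24: G=6 (24/4), T=0 (24%4)
i=0: r=6+0=6, c=0*2+0=0
row: 0 vs 6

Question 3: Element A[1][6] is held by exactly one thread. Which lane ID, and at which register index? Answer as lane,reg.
r: 1->gid=1,r8=0  c: 6->tid=3,i&1=0
L=1*4+3=7  i=0*2+0=0

7,0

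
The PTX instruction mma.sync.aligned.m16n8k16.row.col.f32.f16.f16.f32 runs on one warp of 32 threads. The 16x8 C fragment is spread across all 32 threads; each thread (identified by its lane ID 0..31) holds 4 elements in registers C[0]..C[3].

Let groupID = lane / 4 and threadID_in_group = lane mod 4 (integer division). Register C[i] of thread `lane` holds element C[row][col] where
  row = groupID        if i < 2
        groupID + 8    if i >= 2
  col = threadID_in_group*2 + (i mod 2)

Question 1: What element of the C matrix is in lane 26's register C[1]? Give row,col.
6,5

26: g=6,t=2
[1] (6+0,2*2+1) = (6,5)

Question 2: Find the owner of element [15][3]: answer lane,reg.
29,3

r=15→G=7,rhi=1  c=3→T=1,p=1
L=7*4+1=29  i=1*2+1=3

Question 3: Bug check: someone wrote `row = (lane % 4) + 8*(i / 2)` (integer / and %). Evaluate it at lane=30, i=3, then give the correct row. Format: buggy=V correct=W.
`(lane % 4) + 8*(i / 2)`[30,3]⇒10
lane 30⇒30/4=7, 30 mod 4=2
i=3  r:7+8⇒15  c:2·2+1⇒5
row: 10 vs 15

buggy=10 correct=15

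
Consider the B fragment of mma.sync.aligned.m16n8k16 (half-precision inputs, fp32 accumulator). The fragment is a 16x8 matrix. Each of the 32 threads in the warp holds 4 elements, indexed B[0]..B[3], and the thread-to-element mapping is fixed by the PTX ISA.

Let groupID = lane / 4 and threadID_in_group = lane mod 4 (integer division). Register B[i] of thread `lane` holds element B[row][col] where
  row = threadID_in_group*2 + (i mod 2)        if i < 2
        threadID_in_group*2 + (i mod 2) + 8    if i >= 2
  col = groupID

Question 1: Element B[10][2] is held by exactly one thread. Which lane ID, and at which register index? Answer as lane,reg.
9,2

c=2→G=2  r=10→rhi=1,T=1,p=0
L=2*4+1=9  i=1*2+0=2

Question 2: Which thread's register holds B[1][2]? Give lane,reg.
8,1

c=2→G=2  r=1→rhi=0,T=0,p=1
L=2*4+0=8  i=0*2+1=1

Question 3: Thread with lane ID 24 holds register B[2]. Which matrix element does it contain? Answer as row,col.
8,6

L=24⇒gr=24>>2=6, th=24&3=0
[2]⇒row 0·2+0+8=8  col gr=6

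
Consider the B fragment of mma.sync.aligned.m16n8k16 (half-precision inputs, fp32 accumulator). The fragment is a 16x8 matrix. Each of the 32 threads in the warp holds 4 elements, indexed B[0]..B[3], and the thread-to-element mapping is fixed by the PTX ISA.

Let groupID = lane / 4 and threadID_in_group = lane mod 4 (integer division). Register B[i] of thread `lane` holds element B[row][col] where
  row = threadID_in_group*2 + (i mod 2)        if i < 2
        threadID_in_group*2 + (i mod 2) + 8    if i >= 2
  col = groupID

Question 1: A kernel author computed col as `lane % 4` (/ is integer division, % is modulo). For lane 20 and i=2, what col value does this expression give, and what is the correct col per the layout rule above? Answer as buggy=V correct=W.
`lane % 4`[20,2]⇒0
lane 20⇒20/4=5, 20 mod 4=0
i=2  r:2·0+0+8⇒8  c:5
col: 0 vs 5

buggy=0 correct=5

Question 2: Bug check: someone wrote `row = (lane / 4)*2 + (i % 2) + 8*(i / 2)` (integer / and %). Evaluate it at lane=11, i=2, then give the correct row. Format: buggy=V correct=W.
buggy=12 correct=14

`(lane / 4)*2 + (i % 2) + 8*(i / 2)`[11,2]->12
lane 11: gid=2 (11/4), tid=3 (11%4)
i=2: r=3*2+0+8=14, c=gid=2
row: 12 vs 14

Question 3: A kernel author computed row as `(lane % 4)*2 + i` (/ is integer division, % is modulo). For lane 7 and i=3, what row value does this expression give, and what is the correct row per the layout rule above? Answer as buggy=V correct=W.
buggy=9 correct=15

`(lane % 4)*2 + i`[7,3]->9
7: g=1,t=3
[3] (3*2+1+8,1) = (15,1)
row: 9 vs 15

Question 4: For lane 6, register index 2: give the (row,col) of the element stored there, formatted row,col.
12,1

L=6->gid=6>>2=1, tid=6&3=2
[2]->row 2·2+0+8=12  col gid=1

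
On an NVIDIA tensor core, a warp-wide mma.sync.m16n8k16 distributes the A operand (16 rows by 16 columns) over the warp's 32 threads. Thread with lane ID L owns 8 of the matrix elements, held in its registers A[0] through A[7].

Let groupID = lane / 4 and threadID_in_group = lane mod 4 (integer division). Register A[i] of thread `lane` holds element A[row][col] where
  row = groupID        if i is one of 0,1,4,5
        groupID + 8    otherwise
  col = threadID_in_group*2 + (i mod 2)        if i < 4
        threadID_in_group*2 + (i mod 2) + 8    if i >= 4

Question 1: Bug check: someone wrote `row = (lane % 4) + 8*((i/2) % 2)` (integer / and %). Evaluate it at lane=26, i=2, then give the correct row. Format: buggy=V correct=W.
`(lane % 4) + 8*((i/2) % 2)`[26,2]→10
lane 26: G=6 (26/4), T=2 (26%4)
i=2: r=6+8=14, c=2*2+0+0=4
row: 10 vs 14

buggy=10 correct=14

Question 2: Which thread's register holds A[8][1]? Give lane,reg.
r=8->g=0,rb=1  c=1->cb=0,t=0,b0=1
L=0*4+0=0  i=0*4+1*2+1=3

0,3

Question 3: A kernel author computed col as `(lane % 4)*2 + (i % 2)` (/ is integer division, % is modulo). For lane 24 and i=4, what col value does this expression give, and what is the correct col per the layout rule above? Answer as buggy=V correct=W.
buggy=0 correct=8

`(lane % 4)*2 + (i % 2)`[24,4]=>0
24: grp=6,tig=0
[4] (6+0,0*2+0+8) = (6,8)
col: 0 vs 8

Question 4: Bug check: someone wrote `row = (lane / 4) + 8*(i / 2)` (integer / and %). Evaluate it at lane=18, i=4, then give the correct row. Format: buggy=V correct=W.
buggy=20 correct=4

`(lane / 4) + 8*(i / 2)`[18,4]->20
lane 18->18/4=4, 18 mod 4=2
i=4  r:4+0->4  c:2·2+0+8->12
row: 20 vs 4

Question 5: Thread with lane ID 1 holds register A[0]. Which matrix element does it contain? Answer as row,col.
lane 1: gr=0 (1/4), th=1 (1%4)
i=0: r=0+0=0, c=1*2+0+0=2

0,2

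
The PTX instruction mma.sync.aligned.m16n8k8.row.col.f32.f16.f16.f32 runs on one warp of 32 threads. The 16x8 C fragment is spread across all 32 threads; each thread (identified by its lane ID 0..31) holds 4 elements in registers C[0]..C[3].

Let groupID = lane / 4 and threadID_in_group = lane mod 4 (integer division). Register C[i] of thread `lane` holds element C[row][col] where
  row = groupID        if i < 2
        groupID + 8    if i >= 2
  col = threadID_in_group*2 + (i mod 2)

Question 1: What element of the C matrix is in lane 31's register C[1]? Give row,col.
7,7

L=31→G=31>>2=7, T=31&3=3
[1]→row 7+0=7  col 3·2+1=7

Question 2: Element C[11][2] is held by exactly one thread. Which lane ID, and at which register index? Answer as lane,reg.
13,2

r=11->g=3,rb=1  c=2->t=1,b0=0
L=3*4+1=13  i=1*2+0=2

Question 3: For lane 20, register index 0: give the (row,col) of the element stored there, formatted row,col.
5,0

20: G=5,T=0
[0] (5+0,0*2+0) = (5,0)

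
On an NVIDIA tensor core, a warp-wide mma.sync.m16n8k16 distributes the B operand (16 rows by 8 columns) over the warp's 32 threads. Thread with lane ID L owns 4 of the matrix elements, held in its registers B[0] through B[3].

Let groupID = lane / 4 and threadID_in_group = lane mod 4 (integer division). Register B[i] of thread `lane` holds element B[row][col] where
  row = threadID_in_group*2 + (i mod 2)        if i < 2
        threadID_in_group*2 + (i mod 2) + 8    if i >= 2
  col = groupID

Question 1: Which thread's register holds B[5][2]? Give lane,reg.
10,1

c=2->g=2  r=5->rb=0,t=2,b0=1
L=2*4+2=10  i=0*2+1=1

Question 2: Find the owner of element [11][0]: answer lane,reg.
c=0⇒gr=0  r=11⇒Rb=1,th=1,odd=1
L=0*4+1=1  i=1*2+1=3

1,3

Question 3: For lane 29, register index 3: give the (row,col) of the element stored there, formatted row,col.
11,7

lane 29=>29/4=7, 29 mod 4=1
i=3  r:2·1+1+8=>11  c:7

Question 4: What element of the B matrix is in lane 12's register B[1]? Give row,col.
1,3

lane 12=>12/4=3, 12 mod 4=0
i=1  r:2·0+1+0=>1  c:3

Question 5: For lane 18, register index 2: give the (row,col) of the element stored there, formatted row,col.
12,4

lane 18->18/4=4, 18 mod 4=2
i=2  r:2·2+0+8->12  c:4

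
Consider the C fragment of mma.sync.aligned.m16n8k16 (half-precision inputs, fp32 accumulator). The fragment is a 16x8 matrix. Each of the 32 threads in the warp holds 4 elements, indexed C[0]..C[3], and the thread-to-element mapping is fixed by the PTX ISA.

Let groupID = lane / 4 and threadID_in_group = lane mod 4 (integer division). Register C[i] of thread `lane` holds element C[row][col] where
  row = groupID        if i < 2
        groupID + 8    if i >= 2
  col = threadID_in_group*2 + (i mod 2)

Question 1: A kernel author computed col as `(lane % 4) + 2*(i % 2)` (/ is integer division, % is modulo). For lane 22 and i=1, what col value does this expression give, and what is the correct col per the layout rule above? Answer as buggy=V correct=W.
buggy=4 correct=5

`(lane % 4) + 2*(i % 2)`[22,1]->4
lane 22->22/4=5, 22 mod 4=2
i=1  r:5+0->5  c:2·2+1->5
col: 4 vs 5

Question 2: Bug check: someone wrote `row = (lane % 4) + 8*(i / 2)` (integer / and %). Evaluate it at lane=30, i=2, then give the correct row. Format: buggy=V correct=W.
`(lane % 4) + 8*(i / 2)`[30,2]->10
30: gid=7,tid=2
[2] (7+8,2*2+0) = (15,4)
row: 10 vs 15

buggy=10 correct=15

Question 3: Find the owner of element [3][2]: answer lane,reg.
13,0

r=3->g=3,rb=0  c=2->t=1,b0=0
L=3*4+1=13  i=0*2+0=0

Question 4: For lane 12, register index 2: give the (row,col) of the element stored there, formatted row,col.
11,0

lane 12⇒12/4=3, 12 mod 4=0
i=2  r:3+8⇒11  c:2·0+0⇒0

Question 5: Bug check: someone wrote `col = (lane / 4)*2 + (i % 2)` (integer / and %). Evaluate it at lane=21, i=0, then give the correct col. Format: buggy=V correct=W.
buggy=10 correct=2

`(lane / 4)*2 + (i % 2)`[21,0]->10
L=21->gid=21>>2=5, tid=21&3=1
[0]->row 5+0=5  col 1·2+0=2
col: 10 vs 2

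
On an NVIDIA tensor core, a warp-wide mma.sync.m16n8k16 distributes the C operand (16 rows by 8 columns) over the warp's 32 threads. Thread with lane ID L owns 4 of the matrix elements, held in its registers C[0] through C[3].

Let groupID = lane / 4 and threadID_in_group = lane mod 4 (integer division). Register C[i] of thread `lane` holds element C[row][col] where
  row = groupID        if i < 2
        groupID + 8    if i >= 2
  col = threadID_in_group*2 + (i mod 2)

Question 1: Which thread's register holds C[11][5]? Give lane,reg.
14,3

r=11->g=3,rb=1  c=5->t=2,b0=1
L=3*4+2=14  i=1*2+1=3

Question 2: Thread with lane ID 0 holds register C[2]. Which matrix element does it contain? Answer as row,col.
8,0

lane 0→0/4=0, 0 mod 4=0
i=2  r:0+8→8  c:2·0+0→0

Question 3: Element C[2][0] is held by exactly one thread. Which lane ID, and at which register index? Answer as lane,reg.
8,0

r: 2->gid=2,r8=0  c: 0->tid=0,i&1=0
L=2*4+0=8  i=0*2+0=0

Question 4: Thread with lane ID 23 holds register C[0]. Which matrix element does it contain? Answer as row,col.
L=23=>grp=23>>2=5, tig=23&3=3
[0]=>row 5+0=5  col 3·2+0=6

5,6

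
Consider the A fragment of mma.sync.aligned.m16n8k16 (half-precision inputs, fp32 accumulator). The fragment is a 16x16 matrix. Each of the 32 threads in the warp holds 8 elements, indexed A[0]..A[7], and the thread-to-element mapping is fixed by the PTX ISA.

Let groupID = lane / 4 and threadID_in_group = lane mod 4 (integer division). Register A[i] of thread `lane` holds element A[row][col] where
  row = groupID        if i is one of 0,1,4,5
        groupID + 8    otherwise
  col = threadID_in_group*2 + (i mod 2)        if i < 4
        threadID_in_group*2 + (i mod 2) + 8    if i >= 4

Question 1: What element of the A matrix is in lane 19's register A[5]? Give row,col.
4,15

19: grp=4,tig=3
[5] (4+0,3*2+1+8) = (4,15)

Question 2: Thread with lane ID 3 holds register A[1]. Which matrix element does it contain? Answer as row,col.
lane 3: grp=0 (3/4), tig=3 (3%4)
i=1: r=0+0=0, c=3*2+1+0=7

0,7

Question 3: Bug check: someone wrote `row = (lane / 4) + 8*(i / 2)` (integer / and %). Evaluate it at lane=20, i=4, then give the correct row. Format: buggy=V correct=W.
`(lane / 4) + 8*(i / 2)`[20,4]=>21
20: grp=5,tig=0
[4] (5+0,0*2+0+8) = (5,8)
row: 21 vs 5

buggy=21 correct=5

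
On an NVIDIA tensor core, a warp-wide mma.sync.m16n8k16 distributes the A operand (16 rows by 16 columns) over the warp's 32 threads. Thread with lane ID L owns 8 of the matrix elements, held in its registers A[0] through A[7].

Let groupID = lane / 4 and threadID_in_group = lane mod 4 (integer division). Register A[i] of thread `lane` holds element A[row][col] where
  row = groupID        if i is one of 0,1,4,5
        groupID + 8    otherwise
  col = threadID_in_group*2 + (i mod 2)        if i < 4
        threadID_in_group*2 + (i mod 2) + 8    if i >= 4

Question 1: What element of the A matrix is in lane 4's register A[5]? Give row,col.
1,9

lane 4→4/4=1, 4 mod 4=0
i=5  r:1+0→1  c:2·0+1+8→9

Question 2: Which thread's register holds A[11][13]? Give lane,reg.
r: 11->gid=3,r8=1  c: 13->c8=1,tid=2,i&1=1
L=3*4+2=14  i=1*4+1*2+1=7

14,7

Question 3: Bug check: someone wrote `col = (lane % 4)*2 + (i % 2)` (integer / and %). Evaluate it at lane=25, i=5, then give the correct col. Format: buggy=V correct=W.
buggy=3 correct=11

`(lane % 4)*2 + (i % 2)`[25,5]=>3
25: grp=6,tig=1
[5] (6+0,1*2+1+8) = (6,11)
col: 3 vs 11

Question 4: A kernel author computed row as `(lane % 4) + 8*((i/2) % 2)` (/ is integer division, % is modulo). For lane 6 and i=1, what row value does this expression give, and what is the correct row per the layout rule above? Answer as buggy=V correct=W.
buggy=2 correct=1

`(lane % 4) + 8*((i/2) % 2)`[6,1]→2
L=6→G=6>>2=1, T=6&3=2
[1]→row 1+0=1  col 2·2+1+0=5
row: 2 vs 1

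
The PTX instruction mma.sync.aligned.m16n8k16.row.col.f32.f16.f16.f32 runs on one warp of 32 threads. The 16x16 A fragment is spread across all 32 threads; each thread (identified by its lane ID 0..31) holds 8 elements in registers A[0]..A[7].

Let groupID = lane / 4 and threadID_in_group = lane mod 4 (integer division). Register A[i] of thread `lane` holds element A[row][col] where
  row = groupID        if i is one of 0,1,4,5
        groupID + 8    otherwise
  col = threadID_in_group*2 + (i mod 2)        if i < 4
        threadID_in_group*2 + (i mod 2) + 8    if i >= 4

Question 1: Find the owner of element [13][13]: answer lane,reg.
22,7

r=13→G=5,rhi=1  c=13→chi=1,T=2,p=1
L=5*4+2=22  i=1*4+1*2+1=7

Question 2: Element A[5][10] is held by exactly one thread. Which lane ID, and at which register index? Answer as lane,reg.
21,4

r=5⇒gr=5,Rb=0  c=10⇒Cb=1,th=1,odd=0
L=5*4+1=21  i=1*4+0*2+0=4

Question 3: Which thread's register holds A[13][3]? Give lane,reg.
r: 13->gid=5,r8=1  c: 3->c8=0,tid=1,i&1=1
L=5*4+1=21  i=0*4+1*2+1=3

21,3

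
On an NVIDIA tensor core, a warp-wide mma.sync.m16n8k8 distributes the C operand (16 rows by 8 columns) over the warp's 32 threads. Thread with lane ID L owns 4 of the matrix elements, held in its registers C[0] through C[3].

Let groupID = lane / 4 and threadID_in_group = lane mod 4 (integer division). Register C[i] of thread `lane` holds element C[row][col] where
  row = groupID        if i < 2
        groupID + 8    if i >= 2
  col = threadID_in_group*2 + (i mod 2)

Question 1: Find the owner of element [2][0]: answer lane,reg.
r=2→G=2,rhi=0  c=0→T=0,p=0
L=2*4+0=8  i=0*2+0=0

8,0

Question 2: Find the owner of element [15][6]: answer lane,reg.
31,2

r=15⇒gr=7,Rb=1  c=6⇒th=3,odd=0
L=7*4+3=31  i=1*2+0=2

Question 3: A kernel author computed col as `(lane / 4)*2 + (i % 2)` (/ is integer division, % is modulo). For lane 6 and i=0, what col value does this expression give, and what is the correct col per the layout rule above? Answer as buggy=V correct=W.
buggy=2 correct=4

`(lane / 4)*2 + (i % 2)`[6,0]=>2
lane 6=>6/4=1, 6 mod 4=2
i=0  r:1+0=>1  c:2·2+0=>4
col: 2 vs 4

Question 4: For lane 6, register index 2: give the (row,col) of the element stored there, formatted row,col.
lane 6=>6/4=1, 6 mod 4=2
i=2  r:1+8=>9  c:2·2+0=>4

9,4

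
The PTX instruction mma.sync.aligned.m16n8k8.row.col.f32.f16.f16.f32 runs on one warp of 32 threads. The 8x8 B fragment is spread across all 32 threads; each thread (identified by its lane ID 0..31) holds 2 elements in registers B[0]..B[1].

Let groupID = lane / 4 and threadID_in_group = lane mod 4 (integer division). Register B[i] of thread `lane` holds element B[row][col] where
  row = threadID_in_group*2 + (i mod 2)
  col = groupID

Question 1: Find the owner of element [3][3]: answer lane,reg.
c=3⇒gr=3  r=3⇒th=1,odd=1
L=3*4+1=13  i=1=1

13,1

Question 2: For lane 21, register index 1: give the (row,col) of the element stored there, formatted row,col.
3,5

21: g=5,t=1
[1] (1*2+1,5) = (3,5)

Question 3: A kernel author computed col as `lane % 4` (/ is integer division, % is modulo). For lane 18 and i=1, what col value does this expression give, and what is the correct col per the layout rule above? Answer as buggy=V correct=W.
`lane % 4`[18,1]→2
lane 18: G=4 (18/4), T=2 (18%4)
i=1: r=2*2+1=5, c=G=4
col: 2 vs 4

buggy=2 correct=4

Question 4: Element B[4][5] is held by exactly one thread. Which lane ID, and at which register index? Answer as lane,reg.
c=5->g=5  r=4->t=2,b0=0
L=5*4+2=22  i=0=0

22,0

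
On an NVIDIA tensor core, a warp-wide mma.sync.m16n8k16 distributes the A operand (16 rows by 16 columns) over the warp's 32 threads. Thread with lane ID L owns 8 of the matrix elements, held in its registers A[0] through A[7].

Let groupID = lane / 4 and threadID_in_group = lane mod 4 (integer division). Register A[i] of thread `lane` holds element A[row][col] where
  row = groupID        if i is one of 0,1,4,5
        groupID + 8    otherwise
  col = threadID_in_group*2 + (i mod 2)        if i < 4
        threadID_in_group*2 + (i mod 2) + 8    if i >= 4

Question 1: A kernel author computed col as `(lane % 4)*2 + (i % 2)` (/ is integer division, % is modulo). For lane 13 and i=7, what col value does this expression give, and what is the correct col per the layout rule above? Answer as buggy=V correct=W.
buggy=3 correct=11

`(lane % 4)*2 + (i % 2)`[13,7]⇒3
13: gr=3,th=1
[7] (3+8,1*2+1+8) = (11,11)
col: 3 vs 11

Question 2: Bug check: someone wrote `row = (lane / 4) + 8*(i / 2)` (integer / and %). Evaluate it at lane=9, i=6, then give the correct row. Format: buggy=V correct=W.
`(lane / 4) + 8*(i / 2)`[9,6]→26
lane 9: G=2 (9/4), T=1 (9%4)
i=6: r=2+8=10, c=1*2+0+8=10
row: 26 vs 10

buggy=26 correct=10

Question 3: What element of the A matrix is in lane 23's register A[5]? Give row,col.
5,15

23: G=5,T=3
[5] (5+0,3*2+1+8) = (5,15)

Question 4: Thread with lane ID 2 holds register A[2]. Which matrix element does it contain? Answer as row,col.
lane 2: gid=0 (2/4), tid=2 (2%4)
i=2: r=0+8=8, c=2*2+0+0=4

8,4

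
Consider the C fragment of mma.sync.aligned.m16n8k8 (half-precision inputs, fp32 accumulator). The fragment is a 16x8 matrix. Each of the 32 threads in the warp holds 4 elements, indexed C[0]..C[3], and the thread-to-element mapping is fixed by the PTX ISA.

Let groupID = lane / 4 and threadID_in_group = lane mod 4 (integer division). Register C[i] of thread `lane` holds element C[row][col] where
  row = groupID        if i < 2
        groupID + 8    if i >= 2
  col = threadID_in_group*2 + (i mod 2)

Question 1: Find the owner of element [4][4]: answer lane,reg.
r:4=>grp=4,rB=0  c:4=>tig=2,lo=0
L=4*4+2=18  i=0*2+0=0

18,0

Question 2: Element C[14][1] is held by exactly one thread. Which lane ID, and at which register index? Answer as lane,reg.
24,3

r=14⇒gr=6,Rb=1  c=1⇒th=0,odd=1
L=6*4+0=24  i=1*2+1=3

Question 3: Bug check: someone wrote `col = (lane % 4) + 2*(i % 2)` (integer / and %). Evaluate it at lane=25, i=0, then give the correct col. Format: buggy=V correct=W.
`(lane % 4) + 2*(i % 2)`[25,0]->1
25: g=6,t=1
[0] (6+0,1*2+0) = (6,2)
col: 1 vs 2

buggy=1 correct=2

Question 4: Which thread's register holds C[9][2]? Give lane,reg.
5,2

r=9->g=1,rb=1  c=2->t=1,b0=0
L=1*4+1=5  i=1*2+0=2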